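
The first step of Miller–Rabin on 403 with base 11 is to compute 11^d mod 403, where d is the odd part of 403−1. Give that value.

151

403 − 1 = 402 = 2^1 · 201, so d = 201.
11^1 ≡ 11 (mod 403)
11^2 ≡ 11^2 = 121 ≡ 121 (mod 403)
11^4 ≡ 121^2 = 14641 ≡ 133 (mod 403)
11^8 ≡ 133^2 = 17689 ≡ 360 (mod 403)
11^16 ≡ 360^2 = 129600 ≡ 237 (mod 403)
11^32 ≡ 237^2 = 56169 ≡ 152 (mod 403)
11^64 ≡ 152^2 = 23104 ≡ 133 (mod 403)
11^128 ≡ 133^2 = 17689 ≡ 360 (mod 403)
201 = 128 + 64 + 8 + 1 in binary powers of 2.
So 11^201 ≡ 360 · 133 · 360 · 11 ≡ 151 (mod 403).
Squaring chain: 151; never reaches −1, so base 11 is a Miller–Rabin witness that 403 is composite.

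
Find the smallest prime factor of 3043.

17

3043 is odd.
Digit sum 10, not divisible by 3.
Ends in 3: not divisible by 5.
7: 3043 = 7·434 + 5
11: 3043 = 11·276 + 7
13: 3043 = 13·234 + 1
17: 3043 = 17·179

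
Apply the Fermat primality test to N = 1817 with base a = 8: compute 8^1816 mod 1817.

8^1 ≡ 8 (mod 1817)
8^2 ≡ 8^2 = 64 ≡ 64 (mod 1817)
8^4 ≡ 64^2 = 4096 ≡ 462 (mod 1817)
8^8 ≡ 462^2 = 213444 ≡ 855 (mod 1817)
8^16 ≡ 855^2 = 731025 ≡ 591 (mod 1817)
8^32 ≡ 591^2 = 349281 ≡ 417 (mod 1817)
8^64 ≡ 417^2 = 173889 ≡ 1274 (mod 1817)
8^128 ≡ 1274^2 = 1623076 ≡ 495 (mod 1817)
8^256 ≡ 495^2 = 245025 ≡ 1547 (mod 1817)
8^512 ≡ 1547^2 = 2393209 ≡ 220 (mod 1817)
8^1024 ≡ 220^2 = 48400 ≡ 1158 (mod 1817)
1816 = 1024 + 512 + 256 + 16 + 8 in binary powers of 2.
So 8^1816 ≡ 1158 · 220 · 1547 · 591 · 855 ≡ 836 (mod 1817).
Since 836 ≠ 1, base 8 is a Fermat witness: 1817 is composite.

836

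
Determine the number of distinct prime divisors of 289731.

5

289731 = 3 · 96577
96577 = 13 · 7429
7429 = 17 · 437
437 = 19 · 23
289731 = 3 · 13 · 17 · 19 · 23, which has 5 distinct prime factors.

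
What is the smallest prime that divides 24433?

53

24433 is odd.
Digit sum 16, not divisible by 3.
Ends in 3: not divisible by 5.
7: 24433 = 7·3490 + 3
11: 24433 = 11·2221 + 2
13: 24433 = 13·1879 + 6
17: 24433 = 17·1437 + 4
19: 24433 = 19·1285 + 18
23: 24433 = 23·1062 + 7
29: 24433 = 29·842 + 15
31: 24433 = 31·788 + 5
37: 24433 = 37·660 + 13
41: 24433 = 41·595 + 38
43: 24433 = 43·568 + 9
47: 24433 = 47·519 + 40
53: 24433 = 53·461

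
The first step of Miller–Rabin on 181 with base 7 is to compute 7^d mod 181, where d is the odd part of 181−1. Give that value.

19

181 − 1 = 180 = 2^2 · 45, so d = 45.
7^1 ≡ 7 (mod 181)
7^2 ≡ 7^2 = 49 ≡ 49 (mod 181)
7^4 ≡ 49^2 = 2401 ≡ 48 (mod 181)
7^8 ≡ 48^2 = 2304 ≡ 132 (mod 181)
7^16 ≡ 132^2 = 17424 ≡ 48 (mod 181)
7^32 ≡ 48^2 = 2304 ≡ 132 (mod 181)
45 = 32 + 8 + 4 + 1 in binary powers of 2.
So 7^45 ≡ 132 · 132 · 48 · 7 ≡ 19 (mod 181).
Squaring chain: 19 → 180; reaches −1, so base 7 does not prove 181 composite.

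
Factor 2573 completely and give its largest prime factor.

83

2573 = 31 · 83
83 is prime.
So 2573 = 31 · 83; the largest prime factor is 83.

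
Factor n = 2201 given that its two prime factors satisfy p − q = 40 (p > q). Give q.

31

Since p = q + 40, we have 2201 = q(q + 40), so q² + 40q − 2201 = 0.
Discriminant: 40² + 4·2201 = 1600 + 8804 = 10404; √10404 = 102.
q = (−40 + 102)/2 = 31, and p = q + 40 = 71.
Check: 31 · 71 = 2201.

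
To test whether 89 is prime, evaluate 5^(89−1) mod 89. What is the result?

1

5^1 ≡ 5 (mod 89)
5^2 ≡ 5^2 = 25 ≡ 25 (mod 89)
5^4 ≡ 25^2 = 625 ≡ 2 (mod 89)
5^8 ≡ 2^2 = 4 ≡ 4 (mod 89)
5^16 ≡ 4^2 = 16 ≡ 16 (mod 89)
5^32 ≡ 16^2 = 256 ≡ 78 (mod 89)
5^64 ≡ 78^2 = 6084 ≡ 32 (mod 89)
88 = 64 + 16 + 8 in binary powers of 2.
So 5^88 ≡ 32 · 16 · 4 ≡ 1 (mod 89).
Since the result is 1, base 5 gives no evidence that 89 is composite.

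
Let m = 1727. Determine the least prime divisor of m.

11

1727 is odd.
Digit sum 17, not divisible by 3.
Ends in 7: not divisible by 5.
7: 1727 = 7·246 + 5
11: 1727 = 11·157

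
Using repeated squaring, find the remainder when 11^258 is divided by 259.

11^1 ≡ 11 (mod 259)
11^2 ≡ 11^2 = 121 ≡ 121 (mod 259)
11^4 ≡ 121^2 = 14641 ≡ 137 (mod 259)
11^8 ≡ 137^2 = 18769 ≡ 121 (mod 259)
11^16 ≡ 121^2 = 14641 ≡ 137 (mod 259)
11^32 ≡ 137^2 = 18769 ≡ 121 (mod 259)
11^64 ≡ 121^2 = 14641 ≡ 137 (mod 259)
11^128 ≡ 137^2 = 18769 ≡ 121 (mod 259)
11^256 ≡ 121^2 = 14641 ≡ 137 (mod 259)
258 = 256 + 2 in binary powers of 2.
So 11^258 ≡ 137 · 121 ≡ 1 (mod 259).
Since the result is 1, base 11 gives no evidence that 259 is composite.

1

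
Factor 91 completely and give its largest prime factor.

13

91 = 7 · 13
13 is prime.
So 91 = 7 · 13; the largest prime factor is 13.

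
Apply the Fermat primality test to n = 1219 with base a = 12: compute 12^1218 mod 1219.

12^1 ≡ 12 (mod 1219)
12^2 ≡ 12^2 = 144 ≡ 144 (mod 1219)
12^4 ≡ 144^2 = 20736 ≡ 13 (mod 1219)
12^8 ≡ 13^2 = 169 ≡ 169 (mod 1219)
12^16 ≡ 169^2 = 28561 ≡ 524 (mod 1219)
12^32 ≡ 524^2 = 274576 ≡ 301 (mod 1219)
12^64 ≡ 301^2 = 90601 ≡ 395 (mod 1219)
12^128 ≡ 395^2 = 156025 ≡ 1212 (mod 1219)
12^256 ≡ 1212^2 = 1468944 ≡ 49 (mod 1219)
12^512 ≡ 49^2 = 2401 ≡ 1182 (mod 1219)
12^1024 ≡ 1182^2 = 1397124 ≡ 150 (mod 1219)
1218 = 1024 + 128 + 64 + 2 in binary powers of 2.
So 12^1218 ≡ 150 · 1212 · 395 · 144 ≡ 905 (mod 1219).
Since 905 ≠ 1, base 12 is a Fermat witness: 1219 is composite.

905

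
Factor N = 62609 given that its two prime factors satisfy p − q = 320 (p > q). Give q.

137

Since p = q + 320, we have 62609 = q(q + 320), so q² + 320q − 62609 = 0.
Discriminant: 320² + 4·62609 = 102400 + 250436 = 352836; √352836 = 594.
q = (−320 + 594)/2 = 137, and p = q + 320 = 457.
Check: 137 · 457 = 62609.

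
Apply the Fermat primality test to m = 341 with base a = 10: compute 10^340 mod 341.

10^1 ≡ 10 (mod 341)
10^2 ≡ 10^2 = 100 ≡ 100 (mod 341)
10^4 ≡ 100^2 = 10000 ≡ 111 (mod 341)
10^8 ≡ 111^2 = 12321 ≡ 45 (mod 341)
10^16 ≡ 45^2 = 2025 ≡ 320 (mod 341)
10^32 ≡ 320^2 = 102400 ≡ 100 (mod 341)
10^64 ≡ 100^2 = 10000 ≡ 111 (mod 341)
10^128 ≡ 111^2 = 12321 ≡ 45 (mod 341)
10^256 ≡ 45^2 = 2025 ≡ 320 (mod 341)
340 = 256 + 64 + 16 + 4 in binary powers of 2.
So 10^340 ≡ 320 · 111 · 320 · 111 ≡ 67 (mod 341).
Since 67 ≠ 1, base 10 is a Fermat witness: 341 is composite.

67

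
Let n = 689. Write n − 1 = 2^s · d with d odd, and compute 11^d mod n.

93

689 − 1 = 688 = 2^4 · 43, so d = 43.
11^1 ≡ 11 (mod 689)
11^2 ≡ 11^2 = 121 ≡ 121 (mod 689)
11^4 ≡ 121^2 = 14641 ≡ 172 (mod 689)
11^8 ≡ 172^2 = 29584 ≡ 646 (mod 689)
11^16 ≡ 646^2 = 417316 ≡ 471 (mod 689)
11^32 ≡ 471^2 = 221841 ≡ 672 (mod 689)
43 = 32 + 8 + 2 + 1 in binary powers of 2.
So 11^43 ≡ 672 · 646 · 121 · 11 ≡ 93 (mod 689).
Squaring chain: 93 → 381 → 471 → 672; never reaches −1, so base 11 is a Miller–Rabin witness that 689 is composite.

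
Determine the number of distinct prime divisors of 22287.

4

22287 = 3 · 7429
7429 = 17 · 437
437 = 19 · 23
22287 = 3 · 17 · 19 · 23, which has 4 distinct prime factors.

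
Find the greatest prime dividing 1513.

1513 = 17 · 89
89 is prime.
So 1513 = 17 · 89; the largest prime factor is 89.

89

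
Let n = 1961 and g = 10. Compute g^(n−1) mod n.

10^1 ≡ 10 (mod 1961)
10^2 ≡ 10^2 = 100 ≡ 100 (mod 1961)
10^4 ≡ 100^2 = 10000 ≡ 195 (mod 1961)
10^8 ≡ 195^2 = 38025 ≡ 766 (mod 1961)
10^16 ≡ 766^2 = 586756 ≡ 417 (mod 1961)
10^32 ≡ 417^2 = 173889 ≡ 1321 (mod 1961)
10^64 ≡ 1321^2 = 1745041 ≡ 1712 (mod 1961)
10^128 ≡ 1712^2 = 2930944 ≡ 1210 (mod 1961)
10^256 ≡ 1210^2 = 1464100 ≡ 1194 (mod 1961)
10^512 ≡ 1194^2 = 1425636 ≡ 1950 (mod 1961)
10^1024 ≡ 1950^2 = 3802500 ≡ 121 (mod 1961)
1960 = 1024 + 512 + 256 + 128 + 32 + 8 in binary powers of 2.
So 10^1960 ≡ 121 · 1950 · 1194 · 1210 · 1321 · 766 ≡ 121 (mod 1961).
Since 121 ≠ 1, base 10 is a Fermat witness: 1961 is composite.

121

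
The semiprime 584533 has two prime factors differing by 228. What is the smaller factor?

659

Since p = q + 228, we have 584533 = q(q + 228), so q² + 228q − 584533 = 0.
Discriminant: 228² + 4·584533 = 51984 + 2338132 = 2390116; √2390116 = 1546.
q = (−228 + 1546)/2 = 659, and p = q + 228 = 887.
Check: 659 · 887 = 584533.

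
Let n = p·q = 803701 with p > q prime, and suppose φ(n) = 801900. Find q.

811

φ(n) = (p−1)(q−1) = n − (p+q) + 1, so p + q = 803701 − 801900 + 1 = 1802.
p and q are the roots of t² − 1802t + 803701 = 0.
Discriminant: 1802² − 4·803701 = 3247204 − 3214804 = 32400; √32400 = 180.
q = (1802 − 180)/2 = 811, p = (1802 + 180)/2 = 991.
Check: 811 · 991 = 803701.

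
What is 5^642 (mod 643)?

5^1 ≡ 5 (mod 643)
5^2 ≡ 5^2 = 25 ≡ 25 (mod 643)
5^4 ≡ 25^2 = 625 ≡ 625 (mod 643)
5^8 ≡ 625^2 = 390625 ≡ 324 (mod 643)
5^16 ≡ 324^2 = 104976 ≡ 167 (mod 643)
5^32 ≡ 167^2 = 27889 ≡ 240 (mod 643)
5^64 ≡ 240^2 = 57600 ≡ 373 (mod 643)
5^128 ≡ 373^2 = 139129 ≡ 241 (mod 643)
5^256 ≡ 241^2 = 58081 ≡ 211 (mod 643)
5^512 ≡ 211^2 = 44521 ≡ 154 (mod 643)
642 = 512 + 128 + 2 in binary powers of 2.
So 5^642 ≡ 154 · 241 · 25 ≡ 1 (mod 643).
Since the result is 1, base 5 gives no evidence that 643 is composite.

1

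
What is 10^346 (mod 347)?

10^1 ≡ 10 (mod 347)
10^2 ≡ 10^2 = 100 ≡ 100 (mod 347)
10^4 ≡ 100^2 = 10000 ≡ 284 (mod 347)
10^8 ≡ 284^2 = 80656 ≡ 152 (mod 347)
10^16 ≡ 152^2 = 23104 ≡ 202 (mod 347)
10^32 ≡ 202^2 = 40804 ≡ 205 (mod 347)
10^64 ≡ 205^2 = 42025 ≡ 38 (mod 347)
10^128 ≡ 38^2 = 1444 ≡ 56 (mod 347)
10^256 ≡ 56^2 = 3136 ≡ 13 (mod 347)
346 = 256 + 64 + 16 + 8 + 2 in binary powers of 2.
So 10^346 ≡ 13 · 38 · 202 · 152 · 100 ≡ 1 (mod 347).
Since the result is 1, base 10 gives no evidence that 347 is composite.

1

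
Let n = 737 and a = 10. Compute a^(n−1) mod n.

23

10^1 ≡ 10 (mod 737)
10^2 ≡ 10^2 = 100 ≡ 100 (mod 737)
10^4 ≡ 100^2 = 10000 ≡ 419 (mod 737)
10^8 ≡ 419^2 = 175561 ≡ 155 (mod 737)
10^16 ≡ 155^2 = 24025 ≡ 441 (mod 737)
10^32 ≡ 441^2 = 194481 ≡ 650 (mod 737)
10^64 ≡ 650^2 = 422500 ≡ 199 (mod 737)
10^128 ≡ 199^2 = 39601 ≡ 540 (mod 737)
10^256 ≡ 540^2 = 291600 ≡ 485 (mod 737)
10^512 ≡ 485^2 = 235225 ≡ 122 (mod 737)
736 = 512 + 128 + 64 + 32 in binary powers of 2.
So 10^736 ≡ 122 · 540 · 199 · 650 ≡ 23 (mod 737).
Since 23 ≠ 1, base 10 is a Fermat witness: 737 is composite.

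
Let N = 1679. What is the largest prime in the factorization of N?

1679 = 23 · 73
73 is prime.
So 1679 = 23 · 73; the largest prime factor is 73.

73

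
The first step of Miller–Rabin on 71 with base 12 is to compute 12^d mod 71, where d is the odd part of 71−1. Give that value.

1

71 − 1 = 70 = 2^1 · 35, so d = 35.
12^1 ≡ 12 (mod 71)
12^2 ≡ 12^2 = 144 ≡ 2 (mod 71)
12^4 ≡ 2^2 = 4 ≡ 4 (mod 71)
12^8 ≡ 4^2 = 16 ≡ 16 (mod 71)
12^16 ≡ 16^2 = 256 ≡ 43 (mod 71)
12^32 ≡ 43^2 = 1849 ≡ 3 (mod 71)
35 = 32 + 2 + 1 in binary powers of 2.
So 12^35 ≡ 3 · 2 · 12 ≡ 1 (mod 71).
Since 12^d ≡ 1 (mod 71), base 12 does not prove 71 composite.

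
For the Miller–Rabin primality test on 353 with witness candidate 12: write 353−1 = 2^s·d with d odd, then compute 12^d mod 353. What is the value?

7

353 − 1 = 352 = 2^5 · 11, so d = 11.
12^1 ≡ 12 (mod 353)
12^2 ≡ 12^2 = 144 ≡ 144 (mod 353)
12^4 ≡ 144^2 = 20736 ≡ 262 (mod 353)
12^8 ≡ 262^2 = 68644 ≡ 162 (mod 353)
11 = 8 + 2 + 1 in binary powers of 2.
So 12^11 ≡ 162 · 144 · 12 ≡ 7 (mod 353).
Squaring chain: 7 → 49 → 283 → 311 → 352; reaches −1, so base 12 does not prove 353 composite.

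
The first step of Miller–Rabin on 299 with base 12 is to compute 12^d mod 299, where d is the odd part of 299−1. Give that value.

285

299 − 1 = 298 = 2^1 · 149, so d = 149.
12^1 ≡ 12 (mod 299)
12^2 ≡ 12^2 = 144 ≡ 144 (mod 299)
12^4 ≡ 144^2 = 20736 ≡ 105 (mod 299)
12^8 ≡ 105^2 = 11025 ≡ 261 (mod 299)
12^16 ≡ 261^2 = 68121 ≡ 248 (mod 299)
12^32 ≡ 248^2 = 61504 ≡ 209 (mod 299)
12^64 ≡ 209^2 = 43681 ≡ 27 (mod 299)
12^128 ≡ 27^2 = 729 ≡ 131 (mod 299)
149 = 128 + 16 + 4 + 1 in binary powers of 2.
So 12^149 ≡ 131 · 248 · 105 · 12 ≡ 285 (mod 299).
Squaring chain: 285; never reaches −1, so base 12 is a Miller–Rabin witness that 299 is composite.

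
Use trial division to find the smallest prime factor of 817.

19

817 is odd.
Digit sum 16, not divisible by 3.
Ends in 7: not divisible by 5.
7: 817 = 7·116 + 5
11: 817 = 11·74 + 3
13: 817 = 13·62 + 11
17: 817 = 17·48 + 1
19: 817 = 19·43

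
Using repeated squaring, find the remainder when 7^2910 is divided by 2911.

1795

7^1 ≡ 7 (mod 2911)
7^2 ≡ 7^2 = 49 ≡ 49 (mod 2911)
7^4 ≡ 49^2 = 2401 ≡ 2401 (mod 2911)
7^8 ≡ 2401^2 = 5764801 ≡ 1021 (mod 2911)
7^16 ≡ 1021^2 = 1042441 ≡ 303 (mod 2911)
7^32 ≡ 303^2 = 91809 ≡ 1568 (mod 2911)
7^64 ≡ 1568^2 = 2458624 ≡ 1740 (mod 2911)
7^128 ≡ 1740^2 = 3027600 ≡ 160 (mod 2911)
7^256 ≡ 160^2 = 25600 ≡ 2312 (mod 2911)
7^512 ≡ 2312^2 = 5345344 ≡ 748 (mod 2911)
7^1024 ≡ 748^2 = 559504 ≡ 592 (mod 2911)
7^2048 ≡ 592^2 = 350464 ≡ 1144 (mod 2911)
2910 = 2048 + 512 + 256 + 64 + 16 + 8 + 4 + 2 in binary powers of 2.
So 7^2910 ≡ 1144 · 748 · 2312 · 1740 · 303 · 1021 · 2401 · 49 ≡ 1795 (mod 2911).
Since 1795 ≠ 1, base 7 is a Fermat witness: 2911 is composite.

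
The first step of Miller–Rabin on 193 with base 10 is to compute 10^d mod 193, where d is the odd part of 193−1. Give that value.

193 − 1 = 192 = 2^6 · 3, so d = 3.
10^1 ≡ 10 (mod 193)
10^2 ≡ 10^2 = 100 ≡ 100 (mod 193)
3 = 2 + 1 in binary powers of 2.
So 10^3 ≡ 100 · 10 ≡ 35 (mod 193).
Squaring chain: 35 → 67 → 50 → 184 → 81 → 192; reaches −1, so base 10 does not prove 193 composite.

35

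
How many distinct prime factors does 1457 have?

1457 = 31 · 47
1457 = 31 · 47, which has 2 distinct prime factors.

2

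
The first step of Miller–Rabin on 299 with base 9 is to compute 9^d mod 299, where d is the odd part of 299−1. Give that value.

299 − 1 = 298 = 2^1 · 149, so d = 149.
9^1 ≡ 9 (mod 299)
9^2 ≡ 9^2 = 81 ≡ 81 (mod 299)
9^4 ≡ 81^2 = 6561 ≡ 282 (mod 299)
9^8 ≡ 282^2 = 79524 ≡ 289 (mod 299)
9^16 ≡ 289^2 = 83521 ≡ 100 (mod 299)
9^32 ≡ 100^2 = 10000 ≡ 133 (mod 299)
9^64 ≡ 133^2 = 17689 ≡ 48 (mod 299)
9^128 ≡ 48^2 = 2304 ≡ 211 (mod 299)
149 = 128 + 16 + 4 + 1 in binary powers of 2.
So 9^149 ≡ 211 · 100 · 282 · 9 ≡ 3 (mod 299).
Squaring chain: 3; never reaches −1, so base 9 is a Miller–Rabin witness that 299 is composite.

3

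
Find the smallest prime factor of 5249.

5249 is odd.
Digit sum 20, not divisible by 3.
Ends in 9: not divisible by 5.
7: 5249 = 7·749 + 6
11: 5249 = 11·477 + 2
13: 5249 = 13·403 + 10
17: 5249 = 17·308 + 13
19: 5249 = 19·276 + 5
23: 5249 = 23·228 + 5
29: 5249 = 29·181

29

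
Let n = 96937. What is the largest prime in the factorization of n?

59

96937 = 31 · 3127
3127 = 53 · 59
59 is prime.
So 96937 = 31 · 53 · 59; the largest prime factor is 59.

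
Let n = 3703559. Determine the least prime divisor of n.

3703559 is odd.
Digit sum 32, not divisible by 3.
Ends in 9: not divisible by 5.
7: 3703559 = 7·529079 + 6
11: 3703559 = 11·336687 + 2
13: 3703559 = 13·284889 + 2
17: 3703559 = 17·217856 + 7
19: 3703559 = 19·194924 + 3
23: 3703559 = 23·161024 + 7
29: 3703559 = 29·127708 + 27
31: 3703559 = 31·119469 + 20
37: 3703559 = 37·100096 + 7
41: 3703559 = 41·90330 + 29
43: 3703559 = 43·86129 + 12
47: 3703559 = 47·78799 + 6
53: 3703559 = 53·69878 + 25
59: 3703559 = 59·62772 + 11
61: 3703559 = 61·60714 + 5
67: 3703559 = 67·55277

67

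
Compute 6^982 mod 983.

1

6^1 ≡ 6 (mod 983)
6^2 ≡ 6^2 = 36 ≡ 36 (mod 983)
6^4 ≡ 36^2 = 1296 ≡ 313 (mod 983)
6^8 ≡ 313^2 = 97969 ≡ 652 (mod 983)
6^16 ≡ 652^2 = 425104 ≡ 448 (mod 983)
6^32 ≡ 448^2 = 200704 ≡ 172 (mod 983)
6^64 ≡ 172^2 = 29584 ≡ 94 (mod 983)
6^128 ≡ 94^2 = 8836 ≡ 972 (mod 983)
6^256 ≡ 972^2 = 944784 ≡ 121 (mod 983)
6^512 ≡ 121^2 = 14641 ≡ 879 (mod 983)
982 = 512 + 256 + 128 + 64 + 16 + 4 + 2 in binary powers of 2.
So 6^982 ≡ 879 · 121 · 972 · 94 · 448 · 313 · 36 ≡ 1 (mod 983).
Since the result is 1, base 6 gives no evidence that 983 is composite.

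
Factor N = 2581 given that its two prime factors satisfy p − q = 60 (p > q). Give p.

89

Since p = q + 60, we have 2581 = q(q + 60), so q² + 60q − 2581 = 0.
Discriminant: 60² + 4·2581 = 3600 + 10324 = 13924; √13924 = 118.
q = (−60 + 118)/2 = 29, and p = q + 60 = 89.
Check: 29 · 89 = 2581.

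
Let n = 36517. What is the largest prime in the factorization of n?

36517 = 13 · 2809
2809 = 53 · 53
53 = 53 · 1
So 36517 = 13 · 53^2; the largest prime factor is 53.

53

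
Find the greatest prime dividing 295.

59

295 = 5 · 59
59 is prime.
So 295 = 5 · 59; the largest prime factor is 59.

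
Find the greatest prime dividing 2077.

2077 = 31 · 67
67 is prime.
So 2077 = 31 · 67; the largest prime factor is 67.

67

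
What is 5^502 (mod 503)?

5^1 ≡ 5 (mod 503)
5^2 ≡ 5^2 = 25 ≡ 25 (mod 503)
5^4 ≡ 25^2 = 625 ≡ 122 (mod 503)
5^8 ≡ 122^2 = 14884 ≡ 297 (mod 503)
5^16 ≡ 297^2 = 88209 ≡ 184 (mod 503)
5^32 ≡ 184^2 = 33856 ≡ 155 (mod 503)
5^64 ≡ 155^2 = 24025 ≡ 384 (mod 503)
5^128 ≡ 384^2 = 147456 ≡ 77 (mod 503)
5^256 ≡ 77^2 = 5929 ≡ 396 (mod 503)
502 = 256 + 128 + 64 + 32 + 16 + 4 + 2 in binary powers of 2.
So 5^502 ≡ 396 · 77 · 384 · 155 · 184 · 122 · 25 ≡ 1 (mod 503).
Since the result is 1, base 5 gives no evidence that 503 is composite.

1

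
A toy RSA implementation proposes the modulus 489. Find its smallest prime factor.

3

489 is odd.
Digit sum 21, divisible by 3.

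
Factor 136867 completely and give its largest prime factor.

97

136867 = 17 · 8051
8051 = 83 · 97
97 is prime.
So 136867 = 17 · 83 · 97; the largest prime factor is 97.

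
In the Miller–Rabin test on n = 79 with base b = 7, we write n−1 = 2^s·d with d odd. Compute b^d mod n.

78

79 − 1 = 78 = 2^1 · 39, so d = 39.
7^1 ≡ 7 (mod 79)
7^2 ≡ 7^2 = 49 ≡ 49 (mod 79)
7^4 ≡ 49^2 = 2401 ≡ 31 (mod 79)
7^8 ≡ 31^2 = 961 ≡ 13 (mod 79)
7^16 ≡ 13^2 = 169 ≡ 11 (mod 79)
7^32 ≡ 11^2 = 121 ≡ 42 (mod 79)
39 = 32 + 4 + 2 + 1 in binary powers of 2.
So 7^39 ≡ 42 · 31 · 49 · 7 ≡ 78 (mod 79).
Since 7^d ≡ 78 (mod 79), base 7 does not prove 79 composite.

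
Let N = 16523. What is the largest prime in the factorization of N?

41

16523 = 13 · 1271
1271 = 31 · 41
41 is prime.
So 16523 = 13 · 31 · 41; the largest prime factor is 41.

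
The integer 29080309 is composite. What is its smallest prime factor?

29080309 is odd.
Digit sum 31, not divisible by 3.
Ends in 9: not divisible by 5.
7: 29080309 = 7·4154329 + 6
11: 29080309 = 11·2643664 + 5
13: 29080309 = 13·2236946 + 11
17: 29080309 = 17·1710606 + 7
19: 29080309 = 19·1530542 + 11
23: 29080309 = 23·1264361 + 6
29: 29080309 = 29·1002769 + 8
31: 29080309 = 31·938074 + 15
37: 29080309 = 37·785954 + 11
41: 29080309 = 41·709275 + 34
43: 29080309 = 43·676286 + 11
47: 29080309 = 47·618729 + 46
53: 29080309 = 53·548685 + 4
59: 29080309 = 59·492886 + 35
61: 29080309 = 61·476726 + 23
67: 29080309 = 67·434034 + 31
71: 29080309 = 71·409581 + 58
73: 29080309 = 73·398360 + 29
79: 29080309 = 79·368105 + 14
83: 29080309 = 83·350365 + 14
89: 29080309 = 89·326745 + 4
97: 29080309 = 97·299797

97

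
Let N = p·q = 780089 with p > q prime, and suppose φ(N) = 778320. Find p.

941

φ(n) = (p−1)(q−1) = n − (p+q) + 1, so p + q = 780089 − 778320 + 1 = 1770.
p and q are the roots of t² − 1770t + 780089 = 0.
Discriminant: 1770² − 4·780089 = 3132900 − 3120356 = 12544; √12544 = 112.
q = (1770 − 112)/2 = 829, p = (1770 + 112)/2 = 941.
Check: 829 · 941 = 780089.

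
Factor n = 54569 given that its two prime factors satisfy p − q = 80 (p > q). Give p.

Since p = q + 80, we have 54569 = q(q + 80), so q² + 80q − 54569 = 0.
Discriminant: 80² + 4·54569 = 6400 + 218276 = 224676; √224676 = 474.
q = (−80 + 474)/2 = 197, and p = q + 80 = 277.
Check: 197 · 277 = 54569.

277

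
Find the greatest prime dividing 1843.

1843 = 19 · 97
97 is prime.
So 1843 = 19 · 97; the largest prime factor is 97.

97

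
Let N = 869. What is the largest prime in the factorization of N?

869 = 11 · 79
79 is prime.
So 869 = 11 · 79; the largest prime factor is 79.

79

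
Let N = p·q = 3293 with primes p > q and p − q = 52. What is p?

89

Since p = q + 52, we have 3293 = q(q + 52), so q² + 52q − 3293 = 0.
Discriminant: 52² + 4·3293 = 2704 + 13172 = 15876; √15876 = 126.
q = (−52 + 126)/2 = 37, and p = q + 52 = 89.
Check: 37 · 89 = 3293.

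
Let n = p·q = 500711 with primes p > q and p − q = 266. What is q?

Since p = q + 266, we have 500711 = q(q + 266), so q² + 266q − 500711 = 0.
Discriminant: 266² + 4·500711 = 70756 + 2002844 = 2073600; √2073600 = 1440.
q = (−266 + 1440)/2 = 587, and p = q + 266 = 853.
Check: 587 · 853 = 500711.

587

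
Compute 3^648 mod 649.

49

3^1 ≡ 3 (mod 649)
3^2 ≡ 3^2 = 9 ≡ 9 (mod 649)
3^4 ≡ 9^2 = 81 ≡ 81 (mod 649)
3^8 ≡ 81^2 = 6561 ≡ 71 (mod 649)
3^16 ≡ 71^2 = 5041 ≡ 498 (mod 649)
3^32 ≡ 498^2 = 248004 ≡ 86 (mod 649)
3^64 ≡ 86^2 = 7396 ≡ 257 (mod 649)
3^128 ≡ 257^2 = 66049 ≡ 500 (mod 649)
3^256 ≡ 500^2 = 250000 ≡ 135 (mod 649)
3^512 ≡ 135^2 = 18225 ≡ 53 (mod 649)
648 = 512 + 128 + 8 in binary powers of 2.
So 3^648 ≡ 53 · 500 · 71 ≡ 49 (mod 649).
Since 49 ≠ 1, base 3 is a Fermat witness: 649 is composite.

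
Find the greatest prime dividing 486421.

71

486421 = 13 · 37417
37417 = 17 · 2201
2201 = 31 · 71
71 is prime.
So 486421 = 13 · 17 · 31 · 71; the largest prime factor is 71.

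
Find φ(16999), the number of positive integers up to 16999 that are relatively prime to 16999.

Factor: 16999 = 89 · 191.
φ(16999) = (89−1) · (191−1) = 88 · 190 = 16720.

16720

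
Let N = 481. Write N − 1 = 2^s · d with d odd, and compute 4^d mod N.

481 − 1 = 480 = 2^5 · 15, so d = 15.
4^1 ≡ 4 (mod 481)
4^2 ≡ 4^2 = 16 ≡ 16 (mod 481)
4^4 ≡ 16^2 = 256 ≡ 256 (mod 481)
4^8 ≡ 256^2 = 65536 ≡ 120 (mod 481)
15 = 8 + 4 + 2 + 1 in binary powers of 2.
So 4^15 ≡ 120 · 256 · 16 · 4 ≡ 233 (mod 481).
Squaring chain: 233 → 417 → 248 → 417 → 248; never reaches −1, so base 4 is a Miller–Rabin witness that 481 is composite.

233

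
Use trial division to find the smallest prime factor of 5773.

23

5773 is odd.
Digit sum 22, not divisible by 3.
Ends in 3: not divisible by 5.
7: 5773 = 7·824 + 5
11: 5773 = 11·524 + 9
13: 5773 = 13·444 + 1
17: 5773 = 17·339 + 10
19: 5773 = 19·303 + 16
23: 5773 = 23·251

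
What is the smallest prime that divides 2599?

2599 is odd.
Digit sum 25, not divisible by 3.
Ends in 9: not divisible by 5.
7: 2599 = 7·371 + 2
11: 2599 = 11·236 + 3
13: 2599 = 13·199 + 12
17: 2599 = 17·152 + 15
19: 2599 = 19·136 + 15
23: 2599 = 23·113

23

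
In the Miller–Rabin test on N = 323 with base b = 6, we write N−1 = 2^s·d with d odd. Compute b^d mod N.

323 − 1 = 322 = 2^1 · 161, so d = 161.
6^1 ≡ 6 (mod 323)
6^2 ≡ 6^2 = 36 ≡ 36 (mod 323)
6^4 ≡ 36^2 = 1296 ≡ 4 (mod 323)
6^8 ≡ 4^2 = 16 ≡ 16 (mod 323)
6^16 ≡ 16^2 = 256 ≡ 256 (mod 323)
6^32 ≡ 256^2 = 65536 ≡ 290 (mod 323)
6^64 ≡ 290^2 = 84100 ≡ 120 (mod 323)
6^128 ≡ 120^2 = 14400 ≡ 188 (mod 323)
161 = 128 + 32 + 1 in binary powers of 2.
So 6^161 ≡ 188 · 290 · 6 ≡ 244 (mod 323).
Squaring chain: 244; never reaches −1, so base 6 is a Miller–Rabin witness that 323 is composite.

244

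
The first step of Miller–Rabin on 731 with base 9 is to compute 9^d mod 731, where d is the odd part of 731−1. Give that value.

731 − 1 = 730 = 2^1 · 365, so d = 365.
9^1 ≡ 9 (mod 731)
9^2 ≡ 9^2 = 81 ≡ 81 (mod 731)
9^4 ≡ 81^2 = 6561 ≡ 713 (mod 731)
9^8 ≡ 713^2 = 508369 ≡ 324 (mod 731)
9^16 ≡ 324^2 = 104976 ≡ 443 (mod 731)
9^32 ≡ 443^2 = 196249 ≡ 341 (mod 731)
9^64 ≡ 341^2 = 116281 ≡ 52 (mod 731)
9^128 ≡ 52^2 = 2704 ≡ 511 (mod 731)
9^256 ≡ 511^2 = 261121 ≡ 154 (mod 731)
365 = 256 + 64 + 32 + 8 + 4 + 1 in binary powers of 2.
So 9^365 ≡ 154 · 52 · 341 · 324 · 713 · 9 ≡ 195 (mod 731).
Squaring chain: 195; never reaches −1, so base 9 is a Miller–Rabin witness that 731 is composite.

195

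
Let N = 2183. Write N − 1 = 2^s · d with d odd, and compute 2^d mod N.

2183 − 1 = 2182 = 2^1 · 1091, so d = 1091.
2^1 ≡ 2 (mod 2183)
2^2 ≡ 2^2 = 4 ≡ 4 (mod 2183)
2^4 ≡ 4^2 = 16 ≡ 16 (mod 2183)
2^8 ≡ 16^2 = 256 ≡ 256 (mod 2183)
2^16 ≡ 256^2 = 65536 ≡ 46 (mod 2183)
2^32 ≡ 46^2 = 2116 ≡ 2116 (mod 2183)
2^64 ≡ 2116^2 = 4477456 ≡ 123 (mod 2183)
2^128 ≡ 123^2 = 15129 ≡ 2031 (mod 2183)
2^256 ≡ 2031^2 = 4124961 ≡ 1274 (mod 2183)
2^512 ≡ 1274^2 = 1623076 ≡ 1107 (mod 2183)
2^1024 ≡ 1107^2 = 1225449 ≡ 786 (mod 2183)
1091 = 1024 + 64 + 2 + 1 in binary powers of 2.
So 2^1091 ≡ 786 · 123 · 4 · 2 ≡ 642 (mod 2183).
Squaring chain: 642; never reaches −1, so base 2 is a Miller–Rabin witness that 2183 is composite.

642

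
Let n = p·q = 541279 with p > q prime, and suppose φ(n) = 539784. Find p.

φ(n) = (p−1)(q−1) = n − (p+q) + 1, so p + q = 541279 − 539784 + 1 = 1496.
p and q are the roots of t² − 1496t + 541279 = 0.
Discriminant: 1496² − 4·541279 = 2238016 − 2165116 = 72900; √72900 = 270.
q = (1496 − 270)/2 = 613, p = (1496 + 270)/2 = 883.
Check: 613 · 883 = 541279.

883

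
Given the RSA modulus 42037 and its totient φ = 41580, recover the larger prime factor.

φ(n) = (p−1)(q−1) = n − (p+q) + 1, so p + q = 42037 − 41580 + 1 = 458.
p and q are the roots of t² − 458t + 42037 = 0.
Discriminant: 458² − 4·42037 = 209764 − 168148 = 41616; √41616 = 204.
q = (458 − 204)/2 = 127, p = (458 + 204)/2 = 331.
Check: 127 · 331 = 42037.

331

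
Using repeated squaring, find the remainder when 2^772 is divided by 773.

1

2^1 ≡ 2 (mod 773)
2^2 ≡ 2^2 = 4 ≡ 4 (mod 773)
2^4 ≡ 4^2 = 16 ≡ 16 (mod 773)
2^8 ≡ 16^2 = 256 ≡ 256 (mod 773)
2^16 ≡ 256^2 = 65536 ≡ 604 (mod 773)
2^32 ≡ 604^2 = 364816 ≡ 733 (mod 773)
2^64 ≡ 733^2 = 537289 ≡ 54 (mod 773)
2^128 ≡ 54^2 = 2916 ≡ 597 (mod 773)
2^256 ≡ 597^2 = 356409 ≡ 56 (mod 773)
2^512 ≡ 56^2 = 3136 ≡ 44 (mod 773)
772 = 512 + 256 + 4 in binary powers of 2.
So 2^772 ≡ 44 · 56 · 16 ≡ 1 (mod 773).
Since the result is 1, base 2 gives no evidence that 773 is composite.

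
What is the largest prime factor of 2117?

2117 = 29 · 73
73 is prime.
So 2117 = 29 · 73; the largest prime factor is 73.

73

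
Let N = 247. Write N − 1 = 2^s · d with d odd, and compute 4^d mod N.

220

247 − 1 = 246 = 2^1 · 123, so d = 123.
4^1 ≡ 4 (mod 247)
4^2 ≡ 4^2 = 16 ≡ 16 (mod 247)
4^4 ≡ 16^2 = 256 ≡ 9 (mod 247)
4^8 ≡ 9^2 = 81 ≡ 81 (mod 247)
4^16 ≡ 81^2 = 6561 ≡ 139 (mod 247)
4^32 ≡ 139^2 = 19321 ≡ 55 (mod 247)
4^64 ≡ 55^2 = 3025 ≡ 61 (mod 247)
123 = 64 + 32 + 16 + 8 + 2 + 1 in binary powers of 2.
So 4^123 ≡ 61 · 55 · 139 · 81 · 16 · 4 ≡ 220 (mod 247).
Squaring chain: 220; never reaches −1, so base 4 is a Miller–Rabin witness that 247 is composite.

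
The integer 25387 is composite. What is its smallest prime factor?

25387 is odd.
Digit sum 25, not divisible by 3.
Ends in 7: not divisible by 5.
7: 25387 = 7·3626 + 5
11: 25387 = 11·2307 + 10
13: 25387 = 13·1952 + 11
17: 25387 = 17·1493 + 6
19: 25387 = 19·1336 + 3
23: 25387 = 23·1103 + 18
29: 25387 = 29·875 + 12
31: 25387 = 31·818 + 29
37: 25387 = 37·686 + 5
41: 25387 = 41·619 + 8
43: 25387 = 43·590 + 17
47: 25387 = 47·540 + 7
53: 25387 = 53·479

53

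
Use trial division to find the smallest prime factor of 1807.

13

1807 is odd.
Digit sum 16, not divisible by 3.
Ends in 7: not divisible by 5.
7: 1807 = 7·258 + 1
11: 1807 = 11·164 + 3
13: 1807 = 13·139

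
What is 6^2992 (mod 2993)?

201

6^1 ≡ 6 (mod 2993)
6^2 ≡ 6^2 = 36 ≡ 36 (mod 2993)
6^4 ≡ 36^2 = 1296 ≡ 1296 (mod 2993)
6^8 ≡ 1296^2 = 1679616 ≡ 543 (mod 2993)
6^16 ≡ 543^2 = 294849 ≡ 1535 (mod 2993)
6^32 ≡ 1535^2 = 2356225 ≡ 734 (mod 2993)
6^64 ≡ 734^2 = 538756 ≡ 16 (mod 2993)
6^128 ≡ 16^2 = 256 ≡ 256 (mod 2993)
6^256 ≡ 256^2 = 65536 ≡ 2683 (mod 2993)
6^512 ≡ 2683^2 = 7198489 ≡ 324 (mod 2993)
6^1024 ≡ 324^2 = 104976 ≡ 221 (mod 2993)
6^2048 ≡ 221^2 = 48841 ≡ 953 (mod 2993)
2992 = 2048 + 512 + 256 + 128 + 32 + 16 in binary powers of 2.
So 6^2992 ≡ 953 · 324 · 2683 · 256 · 734 · 1535 ≡ 201 (mod 2993).
Since 201 ≠ 1, base 6 is a Fermat witness: 2993 is composite.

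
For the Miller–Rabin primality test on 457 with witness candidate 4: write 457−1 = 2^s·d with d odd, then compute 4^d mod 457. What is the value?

457 − 1 = 456 = 2^3 · 57, so d = 57.
4^1 ≡ 4 (mod 457)
4^2 ≡ 4^2 = 16 ≡ 16 (mod 457)
4^4 ≡ 16^2 = 256 ≡ 256 (mod 457)
4^8 ≡ 256^2 = 65536 ≡ 185 (mod 457)
4^16 ≡ 185^2 = 34225 ≡ 407 (mod 457)
4^32 ≡ 407^2 = 165649 ≡ 215 (mod 457)
57 = 32 + 16 + 8 + 1 in binary powers of 2.
So 4^57 ≡ 215 · 407 · 185 · 4 ≡ 456 (mod 457).
Since 4^d ≡ 456 (mod 457), base 4 does not prove 457 composite.

456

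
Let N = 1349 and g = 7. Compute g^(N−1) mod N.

7^1 ≡ 7 (mod 1349)
7^2 ≡ 7^2 = 49 ≡ 49 (mod 1349)
7^4 ≡ 49^2 = 2401 ≡ 1052 (mod 1349)
7^8 ≡ 1052^2 = 1106704 ≡ 524 (mod 1349)
7^16 ≡ 524^2 = 274576 ≡ 729 (mod 1349)
7^32 ≡ 729^2 = 531441 ≡ 1284 (mod 1349)
7^64 ≡ 1284^2 = 1648656 ≡ 178 (mod 1349)
7^128 ≡ 178^2 = 31684 ≡ 657 (mod 1349)
7^256 ≡ 657^2 = 431649 ≡ 1318 (mod 1349)
7^512 ≡ 1318^2 = 1737124 ≡ 961 (mod 1349)
7^1024 ≡ 961^2 = 923521 ≡ 805 (mod 1349)
1348 = 1024 + 256 + 64 + 4 in binary powers of 2.
So 7^1348 ≡ 805 · 1318 · 178 · 1052 ≡ 292 (mod 1349).
Since 292 ≠ 1, base 7 is a Fermat witness: 1349 is composite.

292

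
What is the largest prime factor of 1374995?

79

1374995 = 5 · 274999
274999 = 59 · 4661
4661 = 59 · 79
79 is prime.
So 1374995 = 5 · 59^2 · 79; the largest prime factor is 79.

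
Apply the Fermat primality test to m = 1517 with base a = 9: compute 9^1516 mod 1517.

493

9^1 ≡ 9 (mod 1517)
9^2 ≡ 9^2 = 81 ≡ 81 (mod 1517)
9^4 ≡ 81^2 = 6561 ≡ 493 (mod 1517)
9^8 ≡ 493^2 = 243049 ≡ 329 (mod 1517)
9^16 ≡ 329^2 = 108241 ≡ 534 (mod 1517)
9^32 ≡ 534^2 = 285156 ≡ 1477 (mod 1517)
9^64 ≡ 1477^2 = 2181529 ≡ 83 (mod 1517)
9^128 ≡ 83^2 = 6889 ≡ 821 (mod 1517)
9^256 ≡ 821^2 = 674041 ≡ 493 (mod 1517)
9^512 ≡ 493^2 = 243049 ≡ 329 (mod 1517)
9^1024 ≡ 329^2 = 108241 ≡ 534 (mod 1517)
1516 = 1024 + 256 + 128 + 64 + 32 + 8 + 4 in binary powers of 2.
So 9^1516 ≡ 534 · 493 · 821 · 83 · 1477 · 329 · 493 ≡ 493 (mod 1517).
Since 493 ≠ 1, base 9 is a Fermat witness: 1517 is composite.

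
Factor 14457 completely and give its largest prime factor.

79

14457 = 3 · 4819
4819 = 61 · 79
79 is prime.
So 14457 = 3 · 61 · 79; the largest prime factor is 79.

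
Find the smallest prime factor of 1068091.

1068091 is odd.
Digit sum 25, not divisible by 3.
Ends in 1: not divisible by 5.
7: 1068091 = 7·152584 + 3
11: 1068091 = 11·97099 + 2
13: 1068091 = 13·82160 + 11
17: 1068091 = 17·62828 + 15
19: 1068091 = 19·56215 + 6
23: 1068091 = 23·46438 + 17
29: 1068091 = 29·36830 + 21
31: 1068091 = 31·34454 + 17
37: 1068091 = 37·28867 + 12
41: 1068091 = 41·26051

41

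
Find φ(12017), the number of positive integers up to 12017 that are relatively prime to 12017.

Factor: 12017 = 61 · 197.
φ(12017) = (61−1) · (197−1) = 60 · 196 = 11760.

11760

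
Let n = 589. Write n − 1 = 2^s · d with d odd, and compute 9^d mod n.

589 − 1 = 588 = 2^2 · 147, so d = 147.
9^1 ≡ 9 (mod 589)
9^2 ≡ 9^2 = 81 ≡ 81 (mod 589)
9^4 ≡ 81^2 = 6561 ≡ 82 (mod 589)
9^8 ≡ 82^2 = 6724 ≡ 245 (mod 589)
9^16 ≡ 245^2 = 60025 ≡ 536 (mod 589)
9^32 ≡ 536^2 = 287296 ≡ 453 (mod 589)
9^64 ≡ 453^2 = 205209 ≡ 237 (mod 589)
9^128 ≡ 237^2 = 56169 ≡ 214 (mod 589)
147 = 128 + 16 + 2 + 1 in binary powers of 2.
So 9^147 ≡ 214 · 536 · 81 · 9 ≡ 64 (mod 589).
Squaring chain: 64 → 562; never reaches −1, so base 9 is a Miller–Rabin witness that 589 is composite.

64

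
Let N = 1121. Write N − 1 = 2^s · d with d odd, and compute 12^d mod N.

407

1121 − 1 = 1120 = 2^5 · 35, so d = 35.
12^1 ≡ 12 (mod 1121)
12^2 ≡ 12^2 = 144 ≡ 144 (mod 1121)
12^4 ≡ 144^2 = 20736 ≡ 558 (mod 1121)
12^8 ≡ 558^2 = 311364 ≡ 847 (mod 1121)
12^16 ≡ 847^2 = 717409 ≡ 1090 (mod 1121)
12^32 ≡ 1090^2 = 1188100 ≡ 961 (mod 1121)
35 = 32 + 2 + 1 in binary powers of 2.
So 12^35 ≡ 961 · 144 · 12 ≡ 407 (mod 1121).
Squaring chain: 407 → 862 → 942 → 653 → 429; never reaches −1, so base 12 is a Miller–Rabin witness that 1121 is composite.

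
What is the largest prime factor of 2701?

2701 = 37 · 73
73 is prime.
So 2701 = 37 · 73; the largest prime factor is 73.

73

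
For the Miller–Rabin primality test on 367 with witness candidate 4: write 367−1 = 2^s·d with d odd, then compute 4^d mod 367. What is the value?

1

367 − 1 = 366 = 2^1 · 183, so d = 183.
4^1 ≡ 4 (mod 367)
4^2 ≡ 4^2 = 16 ≡ 16 (mod 367)
4^4 ≡ 16^2 = 256 ≡ 256 (mod 367)
4^8 ≡ 256^2 = 65536 ≡ 210 (mod 367)
4^16 ≡ 210^2 = 44100 ≡ 60 (mod 367)
4^32 ≡ 60^2 = 3600 ≡ 297 (mod 367)
4^64 ≡ 297^2 = 88209 ≡ 129 (mod 367)
4^128 ≡ 129^2 = 16641 ≡ 126 (mod 367)
183 = 128 + 32 + 16 + 4 + 2 + 1 in binary powers of 2.
So 4^183 ≡ 126 · 297 · 60 · 256 · 16 · 4 ≡ 1 (mod 367).
Since 4^d ≡ 1 (mod 367), base 4 does not prove 367 composite.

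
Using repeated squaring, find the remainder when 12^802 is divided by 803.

12^1 ≡ 12 (mod 803)
12^2 ≡ 12^2 = 144 ≡ 144 (mod 803)
12^4 ≡ 144^2 = 20736 ≡ 661 (mod 803)
12^8 ≡ 661^2 = 436921 ≡ 89 (mod 803)
12^16 ≡ 89^2 = 7921 ≡ 694 (mod 803)
12^32 ≡ 694^2 = 481636 ≡ 639 (mod 803)
12^64 ≡ 639^2 = 408321 ≡ 397 (mod 803)
12^128 ≡ 397^2 = 157609 ≡ 221 (mod 803)
12^256 ≡ 221^2 = 48841 ≡ 661 (mod 803)
12^512 ≡ 661^2 = 436921 ≡ 89 (mod 803)
802 = 512 + 256 + 32 + 2 in binary powers of 2.
So 12^802 ≡ 89 · 661 · 639 · 144 ≡ 771 (mod 803).
Since 771 ≠ 1, base 12 is a Fermat witness: 803 is composite.

771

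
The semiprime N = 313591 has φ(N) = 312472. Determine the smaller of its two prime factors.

φ(n) = (p−1)(q−1) = n − (p+q) + 1, so p + q = 313591 − 312472 + 1 = 1120.
p and q are the roots of t² − 1120t + 313591 = 0.
Discriminant: 1120² − 4·313591 = 1254400 − 1254364 = 36; √36 = 6.
q = (1120 − 6)/2 = 557, p = (1120 + 6)/2 = 563.
Check: 557 · 563 = 313591.

557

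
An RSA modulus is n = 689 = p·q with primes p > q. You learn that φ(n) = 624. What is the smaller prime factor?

φ(n) = (p−1)(q−1) = n − (p+q) + 1, so p + q = 689 − 624 + 1 = 66.
p and q are the roots of t² − 66t + 689 = 0.
Discriminant: 66² − 4·689 = 4356 − 2756 = 1600; √1600 = 40.
q = (66 − 40)/2 = 13, p = (66 + 40)/2 = 53.
Check: 13 · 53 = 689.

13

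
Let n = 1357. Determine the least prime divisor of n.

23

1357 is odd.
Digit sum 16, not divisible by 3.
Ends in 7: not divisible by 5.
7: 1357 = 7·193 + 6
11: 1357 = 11·123 + 4
13: 1357 = 13·104 + 5
17: 1357 = 17·79 + 14
19: 1357 = 19·71 + 8
23: 1357 = 23·59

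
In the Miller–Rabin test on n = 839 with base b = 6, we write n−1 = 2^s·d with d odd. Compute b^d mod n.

1

839 − 1 = 838 = 2^1 · 419, so d = 419.
6^1 ≡ 6 (mod 839)
6^2 ≡ 6^2 = 36 ≡ 36 (mod 839)
6^4 ≡ 36^2 = 1296 ≡ 457 (mod 839)
6^8 ≡ 457^2 = 208849 ≡ 777 (mod 839)
6^16 ≡ 777^2 = 603729 ≡ 488 (mod 839)
6^32 ≡ 488^2 = 238144 ≡ 707 (mod 839)
6^64 ≡ 707^2 = 499849 ≡ 644 (mod 839)
6^128 ≡ 644^2 = 414736 ≡ 270 (mod 839)
6^256 ≡ 270^2 = 72900 ≡ 746 (mod 839)
419 = 256 + 128 + 32 + 2 + 1 in binary powers of 2.
So 6^419 ≡ 746 · 270 · 707 · 36 · 6 ≡ 1 (mod 839).
Since 6^d ≡ 1 (mod 839), base 6 does not prove 839 composite.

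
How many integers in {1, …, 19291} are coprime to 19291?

Factor: 19291 = 101 · 191.
φ(19291) = (101−1) · (191−1) = 100 · 190 = 19000.

19000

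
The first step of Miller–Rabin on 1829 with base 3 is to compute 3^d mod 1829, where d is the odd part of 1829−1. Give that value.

1195

1829 − 1 = 1828 = 2^2 · 457, so d = 457.
3^1 ≡ 3 (mod 1829)
3^2 ≡ 3^2 = 9 ≡ 9 (mod 1829)
3^4 ≡ 9^2 = 81 ≡ 81 (mod 1829)
3^8 ≡ 81^2 = 6561 ≡ 1074 (mod 1829)
3^16 ≡ 1074^2 = 1153476 ≡ 1206 (mod 1829)
3^32 ≡ 1206^2 = 1454436 ≡ 381 (mod 1829)
3^64 ≡ 381^2 = 145161 ≡ 670 (mod 1829)
3^128 ≡ 670^2 = 448900 ≡ 795 (mod 1829)
3^256 ≡ 795^2 = 632025 ≡ 1020 (mod 1829)
457 = 256 + 128 + 64 + 8 + 1 in binary powers of 2.
So 3^457 ≡ 1020 · 795 · 670 · 1074 · 3 ≡ 1195 (mod 1829).
Squaring chain: 1195 → 1405; never reaches −1, so base 3 is a Miller–Rabin witness that 1829 is composite.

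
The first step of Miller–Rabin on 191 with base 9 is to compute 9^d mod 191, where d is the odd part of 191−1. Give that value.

191 − 1 = 190 = 2^1 · 95, so d = 95.
9^1 ≡ 9 (mod 191)
9^2 ≡ 9^2 = 81 ≡ 81 (mod 191)
9^4 ≡ 81^2 = 6561 ≡ 67 (mod 191)
9^8 ≡ 67^2 = 4489 ≡ 96 (mod 191)
9^16 ≡ 96^2 = 9216 ≡ 48 (mod 191)
9^32 ≡ 48^2 = 2304 ≡ 12 (mod 191)
9^64 ≡ 12^2 = 144 ≡ 144 (mod 191)
95 = 64 + 16 + 8 + 4 + 2 + 1 in binary powers of 2.
So 9^95 ≡ 144 · 48 · 96 · 67 · 81 · 9 ≡ 1 (mod 191).
Since 9^d ≡ 1 (mod 191), base 9 does not prove 191 composite.

1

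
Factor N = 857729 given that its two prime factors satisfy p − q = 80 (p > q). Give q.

Since p = q + 80, we have 857729 = q(q + 80), so q² + 80q − 857729 = 0.
Discriminant: 80² + 4·857729 = 6400 + 3430916 = 3437316; √3437316 = 1854.
q = (−80 + 1854)/2 = 887, and p = q + 80 = 967.
Check: 887 · 967 = 857729.

887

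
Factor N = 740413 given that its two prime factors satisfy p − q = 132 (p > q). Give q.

Since p = q + 132, we have 740413 = q(q + 132), so q² + 132q − 740413 = 0.
Discriminant: 132² + 4·740413 = 17424 + 2961652 = 2979076; √2979076 = 1726.
q = (−132 + 1726)/2 = 797, and p = q + 132 = 929.
Check: 797 · 929 = 740413.

797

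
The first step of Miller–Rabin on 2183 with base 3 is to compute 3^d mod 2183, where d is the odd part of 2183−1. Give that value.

2183 − 1 = 2182 = 2^1 · 1091, so d = 1091.
3^1 ≡ 3 (mod 2183)
3^2 ≡ 3^2 = 9 ≡ 9 (mod 2183)
3^4 ≡ 9^2 = 81 ≡ 81 (mod 2183)
3^8 ≡ 81^2 = 6561 ≡ 12 (mod 2183)
3^16 ≡ 12^2 = 144 ≡ 144 (mod 2183)
3^32 ≡ 144^2 = 20736 ≡ 1089 (mod 2183)
3^64 ≡ 1089^2 = 1185921 ≡ 552 (mod 2183)
3^128 ≡ 552^2 = 304704 ≡ 1267 (mod 2183)
3^256 ≡ 1267^2 = 1605289 ≡ 784 (mod 2183)
3^512 ≡ 784^2 = 614656 ≡ 1233 (mod 2183)
3^1024 ≡ 1233^2 = 1520289 ≡ 921 (mod 2183)
1091 = 1024 + 64 + 2 + 1 in binary powers of 2.
So 3^1091 ≡ 921 · 552 · 9 · 3 ≡ 2063 (mod 2183).
Squaring chain: 2063; never reaches −1, so base 3 is a Miller–Rabin witness that 2183 is composite.

2063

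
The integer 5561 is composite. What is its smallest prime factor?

5561 is odd.
Digit sum 17, not divisible by 3.
Ends in 1: not divisible by 5.
7: 5561 = 7·794 + 3
11: 5561 = 11·505 + 6
13: 5561 = 13·427 + 10
17: 5561 = 17·327 + 2
19: 5561 = 19·292 + 13
23: 5561 = 23·241 + 18
29: 5561 = 29·191 + 22
31: 5561 = 31·179 + 12
37: 5561 = 37·150 + 11
41: 5561 = 41·135 + 26
43: 5561 = 43·129 + 14
47: 5561 = 47·118 + 15
53: 5561 = 53·104 + 49
59: 5561 = 59·94 + 15
61: 5561 = 61·91 + 10
67: 5561 = 67·83

67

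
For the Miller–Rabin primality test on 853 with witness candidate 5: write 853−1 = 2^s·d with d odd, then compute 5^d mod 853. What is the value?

520

853 − 1 = 852 = 2^2 · 213, so d = 213.
5^1 ≡ 5 (mod 853)
5^2 ≡ 5^2 = 25 ≡ 25 (mod 853)
5^4 ≡ 25^2 = 625 ≡ 625 (mod 853)
5^8 ≡ 625^2 = 390625 ≡ 804 (mod 853)
5^16 ≡ 804^2 = 646416 ≡ 695 (mod 853)
5^32 ≡ 695^2 = 483025 ≡ 227 (mod 853)
5^64 ≡ 227^2 = 51529 ≡ 349 (mod 853)
5^128 ≡ 349^2 = 121801 ≡ 675 (mod 853)
213 = 128 + 64 + 16 + 4 + 1 in binary powers of 2.
So 5^213 ≡ 675 · 349 · 695 · 625 · 5 ≡ 520 (mod 853).
Squaring chain: 520 → 852; reaches −1, so base 5 does not prove 853 composite.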